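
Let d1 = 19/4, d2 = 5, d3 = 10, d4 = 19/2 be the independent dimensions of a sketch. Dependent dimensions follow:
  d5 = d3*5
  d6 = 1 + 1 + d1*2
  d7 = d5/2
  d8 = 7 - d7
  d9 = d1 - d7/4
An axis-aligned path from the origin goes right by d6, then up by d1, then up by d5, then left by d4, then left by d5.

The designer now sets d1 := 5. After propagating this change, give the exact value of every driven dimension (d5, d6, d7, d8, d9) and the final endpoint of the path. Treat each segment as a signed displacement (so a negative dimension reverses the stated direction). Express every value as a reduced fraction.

Apply edit: d1 := 5
  d5 = d3*5 = 50
  d6 = 1 + 1 + d1*2 = 12
  d7 = d5/2 = 25
  d8 = 7 - d7 = -18
  d9 = d1 - d7/4 = -5/4
Walk from origin (0, 0):
  seg 1: right by d6 = 12 → (12, 0)
  seg 2: up by d1 = 5 → (12, 5)
  seg 3: up by d5 = 50 → (12, 55)
  seg 4: left by d4 = 19/2 → (5/2, 55)
  seg 5: left by d5 = 50 → (-95/2, 55)

d5 = 50
d6 = 12
d7 = 25
d8 = -18
d9 = -5/4
endpoint = (-95/2, 55)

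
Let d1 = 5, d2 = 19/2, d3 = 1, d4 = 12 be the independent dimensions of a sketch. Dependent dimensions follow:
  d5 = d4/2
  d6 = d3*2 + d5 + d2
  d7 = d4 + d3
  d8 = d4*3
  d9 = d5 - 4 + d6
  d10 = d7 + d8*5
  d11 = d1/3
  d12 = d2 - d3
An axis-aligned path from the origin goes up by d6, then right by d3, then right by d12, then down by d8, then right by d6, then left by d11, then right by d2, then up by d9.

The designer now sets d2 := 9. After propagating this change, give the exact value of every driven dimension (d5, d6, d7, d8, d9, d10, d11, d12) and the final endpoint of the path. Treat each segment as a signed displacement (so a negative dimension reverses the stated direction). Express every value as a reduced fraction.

Apply edit: d2 := 9
  d5 = d4/2 = 6
  d6 = d3*2 + d5 + d2 = 17
  d7 = d4 + d3 = 13
  d8 = d4*3 = 36
  d9 = d5 - 4 + d6 = 19
  d10 = d7 + d8*5 = 193
  d11 = d1/3 = 5/3
  d12 = d2 - d3 = 8
Walk from origin (0, 0):
  seg 1: up by d6 = 17 → (0, 17)
  seg 2: right by d3 = 1 → (1, 17)
  seg 3: right by d12 = 8 → (9, 17)
  seg 4: down by d8 = 36 → (9, -19)
  seg 5: right by d6 = 17 → (26, -19)
  seg 6: left by d11 = 5/3 → (73/3, -19)
  seg 7: right by d2 = 9 → (100/3, -19)
  seg 8: up by d9 = 19 → (100/3, 0)

d5 = 6
d6 = 17
d7 = 13
d8 = 36
d9 = 19
d10 = 193
d11 = 5/3
d12 = 8
endpoint = (100/3, 0)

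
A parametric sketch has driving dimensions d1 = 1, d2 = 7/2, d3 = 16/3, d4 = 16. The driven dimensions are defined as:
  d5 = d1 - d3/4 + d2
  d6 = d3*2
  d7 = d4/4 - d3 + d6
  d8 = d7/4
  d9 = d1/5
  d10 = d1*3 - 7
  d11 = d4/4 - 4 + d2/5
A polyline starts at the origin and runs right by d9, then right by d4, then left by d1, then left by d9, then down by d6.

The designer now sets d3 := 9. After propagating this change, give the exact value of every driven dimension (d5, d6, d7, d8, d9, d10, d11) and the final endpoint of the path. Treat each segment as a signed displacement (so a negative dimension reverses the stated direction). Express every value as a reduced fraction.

d5 = 9/4
d6 = 18
d7 = 13
d8 = 13/4
d9 = 1/5
d10 = -4
d11 = 7/10
endpoint = (15, -18)

Apply edit: d3 := 9
  d5 = d1 - d3/4 + d2 = 9/4
  d6 = d3*2 = 18
  d7 = d4/4 - d3 + d6 = 13
  d8 = d7/4 = 13/4
  d9 = d1/5 = 1/5
  d10 = d1*3 - 7 = -4
  d11 = d4/4 - 4 + d2/5 = 7/10
Walk from origin (0, 0):
  seg 1: right by d9 = 1/5 → (1/5, 0)
  seg 2: right by d4 = 16 → (81/5, 0)
  seg 3: left by d1 = 1 → (76/5, 0)
  seg 4: left by d9 = 1/5 → (15, 0)
  seg 5: down by d6 = 18 → (15, -18)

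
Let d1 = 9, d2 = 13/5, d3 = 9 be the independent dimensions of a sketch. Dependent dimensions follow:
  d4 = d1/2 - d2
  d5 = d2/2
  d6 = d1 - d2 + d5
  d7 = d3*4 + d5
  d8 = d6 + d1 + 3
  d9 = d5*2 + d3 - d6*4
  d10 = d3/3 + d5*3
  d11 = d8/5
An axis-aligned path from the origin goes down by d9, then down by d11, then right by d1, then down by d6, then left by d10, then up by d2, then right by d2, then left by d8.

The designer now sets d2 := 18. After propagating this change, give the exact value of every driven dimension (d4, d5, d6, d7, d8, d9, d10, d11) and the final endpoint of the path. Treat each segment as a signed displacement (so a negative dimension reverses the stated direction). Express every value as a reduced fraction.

Apply edit: d2 := 18
  d4 = d1/2 - d2 = -27/2
  d5 = d2/2 = 9
  d6 = d1 - d2 + d5 = 0
  d7 = d3*4 + d5 = 45
  d8 = d6 + d1 + 3 = 12
  d9 = d5*2 + d3 - d6*4 = 27
  d10 = d3/3 + d5*3 = 30
  d11 = d8/5 = 12/5
Walk from origin (0, 0):
  seg 1: down by d9 = 27 → (0, -27)
  seg 2: down by d11 = 12/5 → (0, -147/5)
  seg 3: right by d1 = 9 → (9, -147/5)
  seg 4: down by d6 = 0 → (9, -147/5)
  seg 5: left by d10 = 30 → (-21, -147/5)
  seg 6: up by d2 = 18 → (-21, -57/5)
  seg 7: right by d2 = 18 → (-3, -57/5)
  seg 8: left by d8 = 12 → (-15, -57/5)

d4 = -27/2
d5 = 9
d6 = 0
d7 = 45
d8 = 12
d9 = 27
d10 = 30
d11 = 12/5
endpoint = (-15, -57/5)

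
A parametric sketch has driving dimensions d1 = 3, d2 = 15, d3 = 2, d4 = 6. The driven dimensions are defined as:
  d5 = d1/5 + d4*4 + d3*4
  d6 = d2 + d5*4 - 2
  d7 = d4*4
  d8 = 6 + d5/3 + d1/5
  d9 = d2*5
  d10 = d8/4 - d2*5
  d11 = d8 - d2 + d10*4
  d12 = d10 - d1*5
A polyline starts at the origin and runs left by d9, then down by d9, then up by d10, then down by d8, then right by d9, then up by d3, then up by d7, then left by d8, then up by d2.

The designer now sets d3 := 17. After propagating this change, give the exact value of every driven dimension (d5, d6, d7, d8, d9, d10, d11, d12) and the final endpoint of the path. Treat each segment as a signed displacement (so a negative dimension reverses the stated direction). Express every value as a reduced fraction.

Apply edit: d3 := 17
  d5 = d1/5 + d4*4 + d3*4 = 463/5
  d6 = d2 + d5*4 - 2 = 1917/5
  d7 = d4*4 = 24
  d8 = 6 + d5/3 + d1/5 = 562/15
  d9 = d2*5 = 75
  d10 = d8/4 - d2*5 = -1969/30
  d11 = d8 - d2 + d10*4 = -3601/15
  d12 = d10 - d1*5 = -2419/30
Walk from origin (0, 0):
  seg 1: left by d9 = 75 → (-75, 0)
  seg 2: down by d9 = 75 → (-75, -75)
  seg 3: up by d10 = -1969/30 → (-75, -4219/30)
  seg 4: down by d8 = 562/15 → (-75, -1781/10)
  seg 5: right by d9 = 75 → (0, -1781/10)
  seg 6: up by d3 = 17 → (0, -1611/10)
  seg 7: up by d7 = 24 → (0, -1371/10)
  seg 8: left by d8 = 562/15 → (-562/15, -1371/10)
  seg 9: up by d2 = 15 → (-562/15, -1221/10)

d5 = 463/5
d6 = 1917/5
d7 = 24
d8 = 562/15
d9 = 75
d10 = -1969/30
d11 = -3601/15
d12 = -2419/30
endpoint = (-562/15, -1221/10)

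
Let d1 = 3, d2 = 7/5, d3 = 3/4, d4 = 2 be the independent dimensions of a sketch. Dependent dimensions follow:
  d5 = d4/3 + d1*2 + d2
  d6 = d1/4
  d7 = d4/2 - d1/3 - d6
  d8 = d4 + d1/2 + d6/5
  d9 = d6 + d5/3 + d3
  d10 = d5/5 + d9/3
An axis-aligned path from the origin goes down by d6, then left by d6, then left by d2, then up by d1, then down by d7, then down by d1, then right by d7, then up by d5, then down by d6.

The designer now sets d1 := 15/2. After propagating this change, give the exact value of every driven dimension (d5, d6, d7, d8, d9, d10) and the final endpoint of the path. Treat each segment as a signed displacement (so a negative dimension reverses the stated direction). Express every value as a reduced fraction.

Apply edit: d1 := 15/2
  d5 = d4/3 + d1*2 + d2 = 256/15
  d6 = d1/4 = 15/8
  d7 = d4/2 - d1/3 - d6 = -27/8
  d8 = d4 + d1/2 + d6/5 = 49/8
  d9 = d6 + d5/3 + d3 = 2993/360
  d10 = d5/5 + d9/3 = 33397/5400
Walk from origin (0, 0):
  seg 1: down by d6 = 15/8 → (0, -15/8)
  seg 2: left by d6 = 15/8 → (-15/8, -15/8)
  seg 3: left by d2 = 7/5 → (-131/40, -15/8)
  seg 4: up by d1 = 15/2 → (-131/40, 45/8)
  seg 5: down by d7 = -27/8 → (-131/40, 9)
  seg 6: down by d1 = 15/2 → (-131/40, 3/2)
  seg 7: right by d7 = -27/8 → (-133/20, 3/2)
  seg 8: up by d5 = 256/15 → (-133/20, 557/30)
  seg 9: down by d6 = 15/8 → (-133/20, 2003/120)

d5 = 256/15
d6 = 15/8
d7 = -27/8
d8 = 49/8
d9 = 2993/360
d10 = 33397/5400
endpoint = (-133/20, 2003/120)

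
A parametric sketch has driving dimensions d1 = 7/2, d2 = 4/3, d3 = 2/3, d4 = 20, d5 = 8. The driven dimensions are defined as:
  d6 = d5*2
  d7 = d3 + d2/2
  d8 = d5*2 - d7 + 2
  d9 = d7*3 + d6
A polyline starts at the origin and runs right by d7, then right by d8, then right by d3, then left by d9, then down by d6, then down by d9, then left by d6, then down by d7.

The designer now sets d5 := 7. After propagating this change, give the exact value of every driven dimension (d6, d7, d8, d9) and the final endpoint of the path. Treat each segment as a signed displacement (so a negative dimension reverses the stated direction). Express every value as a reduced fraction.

d6 = 14
d7 = 4/3
d8 = 44/3
d9 = 18
endpoint = (-46/3, -100/3)

Apply edit: d5 := 7
  d6 = d5*2 = 14
  d7 = d3 + d2/2 = 4/3
  d8 = d5*2 - d7 + 2 = 44/3
  d9 = d7*3 + d6 = 18
Walk from origin (0, 0):
  seg 1: right by d7 = 4/3 → (4/3, 0)
  seg 2: right by d8 = 44/3 → (16, 0)
  seg 3: right by d3 = 2/3 → (50/3, 0)
  seg 4: left by d9 = 18 → (-4/3, 0)
  seg 5: down by d6 = 14 → (-4/3, -14)
  seg 6: down by d9 = 18 → (-4/3, -32)
  seg 7: left by d6 = 14 → (-46/3, -32)
  seg 8: down by d7 = 4/3 → (-46/3, -100/3)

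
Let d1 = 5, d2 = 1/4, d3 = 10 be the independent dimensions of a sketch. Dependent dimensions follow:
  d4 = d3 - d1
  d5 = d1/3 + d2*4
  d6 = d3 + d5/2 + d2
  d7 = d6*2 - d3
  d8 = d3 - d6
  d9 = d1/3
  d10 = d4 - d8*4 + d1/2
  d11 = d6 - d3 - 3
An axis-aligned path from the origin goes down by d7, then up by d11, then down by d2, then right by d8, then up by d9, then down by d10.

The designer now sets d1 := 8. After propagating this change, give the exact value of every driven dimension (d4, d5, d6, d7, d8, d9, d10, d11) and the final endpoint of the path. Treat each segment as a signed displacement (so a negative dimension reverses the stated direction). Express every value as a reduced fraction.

d4 = 2
d5 = 11/3
d6 = 145/12
d7 = 85/6
d8 = -25/12
d9 = 8/3
d10 = 43/3
d11 = -11/12
endpoint = (-25/12, -27)

Apply edit: d1 := 8
  d4 = d3 - d1 = 2
  d5 = d1/3 + d2*4 = 11/3
  d6 = d3 + d5/2 + d2 = 145/12
  d7 = d6*2 - d3 = 85/6
  d8 = d3 - d6 = -25/12
  d9 = d1/3 = 8/3
  d10 = d4 - d8*4 + d1/2 = 43/3
  d11 = d6 - d3 - 3 = -11/12
Walk from origin (0, 0):
  seg 1: down by d7 = 85/6 → (0, -85/6)
  seg 2: up by d11 = -11/12 → (0, -181/12)
  seg 3: down by d2 = 1/4 → (0, -46/3)
  seg 4: right by d8 = -25/12 → (-25/12, -46/3)
  seg 5: up by d9 = 8/3 → (-25/12, -38/3)
  seg 6: down by d10 = 43/3 → (-25/12, -27)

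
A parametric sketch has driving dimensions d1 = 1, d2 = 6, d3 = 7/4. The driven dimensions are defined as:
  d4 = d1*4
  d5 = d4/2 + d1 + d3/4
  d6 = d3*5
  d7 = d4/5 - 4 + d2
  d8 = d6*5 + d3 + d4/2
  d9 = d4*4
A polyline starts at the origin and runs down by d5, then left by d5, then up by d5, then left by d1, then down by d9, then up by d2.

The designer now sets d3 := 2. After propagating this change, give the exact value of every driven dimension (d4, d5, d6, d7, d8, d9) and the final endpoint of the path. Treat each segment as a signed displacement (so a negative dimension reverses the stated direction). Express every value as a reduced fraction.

Apply edit: d3 := 2
  d4 = d1*4 = 4
  d5 = d4/2 + d1 + d3/4 = 7/2
  d6 = d3*5 = 10
  d7 = d4/5 - 4 + d2 = 14/5
  d8 = d6*5 + d3 + d4/2 = 54
  d9 = d4*4 = 16
Walk from origin (0, 0):
  seg 1: down by d5 = 7/2 → (0, -7/2)
  seg 2: left by d5 = 7/2 → (-7/2, -7/2)
  seg 3: up by d5 = 7/2 → (-7/2, 0)
  seg 4: left by d1 = 1 → (-9/2, 0)
  seg 5: down by d9 = 16 → (-9/2, -16)
  seg 6: up by d2 = 6 → (-9/2, -10)

d4 = 4
d5 = 7/2
d6 = 10
d7 = 14/5
d8 = 54
d9 = 16
endpoint = (-9/2, -10)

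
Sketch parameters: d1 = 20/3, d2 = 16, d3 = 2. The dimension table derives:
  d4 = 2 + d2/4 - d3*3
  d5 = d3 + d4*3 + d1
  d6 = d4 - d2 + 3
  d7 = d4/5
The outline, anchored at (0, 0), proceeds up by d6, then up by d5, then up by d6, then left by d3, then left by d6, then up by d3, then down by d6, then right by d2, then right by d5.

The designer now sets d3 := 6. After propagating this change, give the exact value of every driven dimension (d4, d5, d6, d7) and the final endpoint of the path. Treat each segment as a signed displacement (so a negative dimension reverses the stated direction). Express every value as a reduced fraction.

Apply edit: d3 := 6
  d4 = 2 + d2/4 - d3*3 = -12
  d5 = d3 + d4*3 + d1 = -70/3
  d6 = d4 - d2 + 3 = -25
  d7 = d4/5 = -12/5
Walk from origin (0, 0):
  seg 1: up by d6 = -25 → (0, -25)
  seg 2: up by d5 = -70/3 → (0, -145/3)
  seg 3: up by d6 = -25 → (0, -220/3)
  seg 4: left by d3 = 6 → (-6, -220/3)
  seg 5: left by d6 = -25 → (19, -220/3)
  seg 6: up by d3 = 6 → (19, -202/3)
  seg 7: down by d6 = -25 → (19, -127/3)
  seg 8: right by d2 = 16 → (35, -127/3)
  seg 9: right by d5 = -70/3 → (35/3, -127/3)

d4 = -12
d5 = -70/3
d6 = -25
d7 = -12/5
endpoint = (35/3, -127/3)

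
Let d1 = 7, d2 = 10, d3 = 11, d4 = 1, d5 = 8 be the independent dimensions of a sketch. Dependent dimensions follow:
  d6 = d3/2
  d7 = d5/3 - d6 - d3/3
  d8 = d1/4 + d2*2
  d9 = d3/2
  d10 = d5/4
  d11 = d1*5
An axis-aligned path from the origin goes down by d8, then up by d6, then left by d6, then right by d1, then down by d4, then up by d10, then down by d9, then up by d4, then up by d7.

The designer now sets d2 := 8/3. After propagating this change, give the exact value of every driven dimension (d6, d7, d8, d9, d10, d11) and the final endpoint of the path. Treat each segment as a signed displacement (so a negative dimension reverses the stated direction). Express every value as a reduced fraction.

Apply edit: d2 := 8/3
  d6 = d3/2 = 11/2
  d7 = d5/3 - d6 - d3/3 = -13/2
  d8 = d1/4 + d2*2 = 85/12
  d9 = d3/2 = 11/2
  d10 = d5/4 = 2
  d11 = d1*5 = 35
Walk from origin (0, 0):
  seg 1: down by d8 = 85/12 → (0, -85/12)
  seg 2: up by d6 = 11/2 → (0, -19/12)
  seg 3: left by d6 = 11/2 → (-11/2, -19/12)
  seg 4: right by d1 = 7 → (3/2, -19/12)
  seg 5: down by d4 = 1 → (3/2, -31/12)
  seg 6: up by d10 = 2 → (3/2, -7/12)
  seg 7: down by d9 = 11/2 → (3/2, -73/12)
  seg 8: up by d4 = 1 → (3/2, -61/12)
  seg 9: up by d7 = -13/2 → (3/2, -139/12)

d6 = 11/2
d7 = -13/2
d8 = 85/12
d9 = 11/2
d10 = 2
d11 = 35
endpoint = (3/2, -139/12)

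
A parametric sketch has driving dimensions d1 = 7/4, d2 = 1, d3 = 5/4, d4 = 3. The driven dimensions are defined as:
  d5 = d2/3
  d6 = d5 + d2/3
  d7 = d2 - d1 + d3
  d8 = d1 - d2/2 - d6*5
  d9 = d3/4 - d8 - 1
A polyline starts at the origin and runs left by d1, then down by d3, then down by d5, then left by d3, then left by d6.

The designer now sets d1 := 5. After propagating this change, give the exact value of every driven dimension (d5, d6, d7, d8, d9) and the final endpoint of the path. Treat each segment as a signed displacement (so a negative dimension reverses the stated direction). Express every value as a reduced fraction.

Apply edit: d1 := 5
  d5 = d2/3 = 1/3
  d6 = d5 + d2/3 = 2/3
  d7 = d2 - d1 + d3 = -11/4
  d8 = d1 - d2/2 - d6*5 = 7/6
  d9 = d3/4 - d8 - 1 = -89/48
Walk from origin (0, 0):
  seg 1: left by d1 = 5 → (-5, 0)
  seg 2: down by d3 = 5/4 → (-5, -5/4)
  seg 3: down by d5 = 1/3 → (-5, -19/12)
  seg 4: left by d3 = 5/4 → (-25/4, -19/12)
  seg 5: left by d6 = 2/3 → (-83/12, -19/12)

d5 = 1/3
d6 = 2/3
d7 = -11/4
d8 = 7/6
d9 = -89/48
endpoint = (-83/12, -19/12)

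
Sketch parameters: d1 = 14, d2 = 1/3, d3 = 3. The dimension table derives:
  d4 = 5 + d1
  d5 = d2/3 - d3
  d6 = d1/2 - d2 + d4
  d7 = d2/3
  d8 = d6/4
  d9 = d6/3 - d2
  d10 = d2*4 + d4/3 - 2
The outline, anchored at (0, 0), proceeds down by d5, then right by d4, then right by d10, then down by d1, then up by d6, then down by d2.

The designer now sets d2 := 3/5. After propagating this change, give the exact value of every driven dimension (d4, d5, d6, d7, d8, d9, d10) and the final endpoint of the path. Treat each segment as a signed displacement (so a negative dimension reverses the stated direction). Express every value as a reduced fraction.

Apply edit: d2 := 3/5
  d4 = 5 + d1 = 19
  d5 = d2/3 - d3 = -14/5
  d6 = d1/2 - d2 + d4 = 127/5
  d7 = d2/3 = 1/5
  d8 = d6/4 = 127/20
  d9 = d6/3 - d2 = 118/15
  d10 = d2*4 + d4/3 - 2 = 101/15
Walk from origin (0, 0):
  seg 1: down by d5 = -14/5 → (0, 14/5)
  seg 2: right by d4 = 19 → (19, 14/5)
  seg 3: right by d10 = 101/15 → (386/15, 14/5)
  seg 4: down by d1 = 14 → (386/15, -56/5)
  seg 5: up by d6 = 127/5 → (386/15, 71/5)
  seg 6: down by d2 = 3/5 → (386/15, 68/5)

d4 = 19
d5 = -14/5
d6 = 127/5
d7 = 1/5
d8 = 127/20
d9 = 118/15
d10 = 101/15
endpoint = (386/15, 68/5)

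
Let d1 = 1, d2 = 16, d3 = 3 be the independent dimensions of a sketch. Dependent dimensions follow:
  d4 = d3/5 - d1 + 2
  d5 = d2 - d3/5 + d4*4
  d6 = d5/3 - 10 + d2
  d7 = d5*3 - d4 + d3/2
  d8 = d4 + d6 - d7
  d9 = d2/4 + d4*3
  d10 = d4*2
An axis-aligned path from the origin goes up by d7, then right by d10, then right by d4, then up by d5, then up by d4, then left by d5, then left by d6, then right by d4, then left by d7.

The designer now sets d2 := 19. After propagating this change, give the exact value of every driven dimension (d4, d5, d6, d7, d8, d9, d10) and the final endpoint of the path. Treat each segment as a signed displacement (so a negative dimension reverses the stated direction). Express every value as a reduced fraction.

d4 = 8/5
d5 = 124/5
d6 = 259/15
d7 = 743/10
d8 = -1663/30
d9 = 191/20
d10 = 16/5
endpoint = (-3299/30, 1007/10)

Apply edit: d2 := 19
  d4 = d3/5 - d1 + 2 = 8/5
  d5 = d2 - d3/5 + d4*4 = 124/5
  d6 = d5/3 - 10 + d2 = 259/15
  d7 = d5*3 - d4 + d3/2 = 743/10
  d8 = d4 + d6 - d7 = -1663/30
  d9 = d2/4 + d4*3 = 191/20
  d10 = d4*2 = 16/5
Walk from origin (0, 0):
  seg 1: up by d7 = 743/10 → (0, 743/10)
  seg 2: right by d10 = 16/5 → (16/5, 743/10)
  seg 3: right by d4 = 8/5 → (24/5, 743/10)
  seg 4: up by d5 = 124/5 → (24/5, 991/10)
  seg 5: up by d4 = 8/5 → (24/5, 1007/10)
  seg 6: left by d5 = 124/5 → (-20, 1007/10)
  seg 7: left by d6 = 259/15 → (-559/15, 1007/10)
  seg 8: right by d4 = 8/5 → (-107/3, 1007/10)
  seg 9: left by d7 = 743/10 → (-3299/30, 1007/10)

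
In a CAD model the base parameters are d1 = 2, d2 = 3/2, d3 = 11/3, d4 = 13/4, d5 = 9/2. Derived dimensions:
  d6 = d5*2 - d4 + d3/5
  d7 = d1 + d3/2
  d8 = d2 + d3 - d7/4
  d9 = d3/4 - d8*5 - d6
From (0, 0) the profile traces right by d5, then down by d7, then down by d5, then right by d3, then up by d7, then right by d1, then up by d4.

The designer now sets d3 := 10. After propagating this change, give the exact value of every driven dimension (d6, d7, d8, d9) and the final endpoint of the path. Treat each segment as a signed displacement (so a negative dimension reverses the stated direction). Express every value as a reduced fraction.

Apply edit: d3 := 10
  d6 = d5*2 - d4 + d3/5 = 31/4
  d7 = d1 + d3/2 = 7
  d8 = d2 + d3 - d7/4 = 39/4
  d9 = d3/4 - d8*5 - d6 = -54
Walk from origin (0, 0):
  seg 1: right by d5 = 9/2 → (9/2, 0)
  seg 2: down by d7 = 7 → (9/2, -7)
  seg 3: down by d5 = 9/2 → (9/2, -23/2)
  seg 4: right by d3 = 10 → (29/2, -23/2)
  seg 5: up by d7 = 7 → (29/2, -9/2)
  seg 6: right by d1 = 2 → (33/2, -9/2)
  seg 7: up by d4 = 13/4 → (33/2, -5/4)

d6 = 31/4
d7 = 7
d8 = 39/4
d9 = -54
endpoint = (33/2, -5/4)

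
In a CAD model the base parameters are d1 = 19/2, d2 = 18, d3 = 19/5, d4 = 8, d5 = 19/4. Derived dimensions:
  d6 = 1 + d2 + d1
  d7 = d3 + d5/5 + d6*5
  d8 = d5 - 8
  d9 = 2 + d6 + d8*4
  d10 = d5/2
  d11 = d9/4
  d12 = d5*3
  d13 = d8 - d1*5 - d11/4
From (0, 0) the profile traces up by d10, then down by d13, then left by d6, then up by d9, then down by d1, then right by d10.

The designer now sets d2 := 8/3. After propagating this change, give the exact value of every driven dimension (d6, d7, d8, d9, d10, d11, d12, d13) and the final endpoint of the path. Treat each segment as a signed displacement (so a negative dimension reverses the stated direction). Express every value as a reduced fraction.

Apply edit: d2 := 8/3
  d6 = 1 + d2 + d1 = 79/6
  d7 = d3 + d5/5 + d6*5 = 847/12
  d8 = d5 - 8 = -13/4
  d9 = 2 + d6 + d8*4 = 13/6
  d10 = d5/2 = 19/8
  d11 = d9/4 = 13/24
  d12 = d5*3 = 57/4
  d13 = d8 - d1*5 - d11/4 = -4885/96
Walk from origin (0, 0):
  seg 1: up by d10 = 19/8 → (0, 19/8)
  seg 2: down by d13 = -4885/96 → (0, 5113/96)
  seg 3: left by d6 = 79/6 → (-79/6, 5113/96)
  seg 4: up by d9 = 13/6 → (-79/6, 5321/96)
  seg 5: down by d1 = 19/2 → (-79/6, 4409/96)
  seg 6: right by d10 = 19/8 → (-259/24, 4409/96)

d6 = 79/6
d7 = 847/12
d8 = -13/4
d9 = 13/6
d10 = 19/8
d11 = 13/24
d12 = 57/4
d13 = -4885/96
endpoint = (-259/24, 4409/96)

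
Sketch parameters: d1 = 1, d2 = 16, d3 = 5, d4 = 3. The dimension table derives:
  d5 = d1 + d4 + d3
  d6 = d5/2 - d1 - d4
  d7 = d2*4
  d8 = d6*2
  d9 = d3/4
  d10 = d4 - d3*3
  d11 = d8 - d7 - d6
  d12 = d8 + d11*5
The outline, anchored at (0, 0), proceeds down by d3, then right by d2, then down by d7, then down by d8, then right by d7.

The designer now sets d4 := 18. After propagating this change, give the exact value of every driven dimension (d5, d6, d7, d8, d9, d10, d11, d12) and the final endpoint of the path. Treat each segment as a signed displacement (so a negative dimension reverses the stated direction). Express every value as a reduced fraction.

Apply edit: d4 := 18
  d5 = d1 + d4 + d3 = 24
  d6 = d5/2 - d1 - d4 = -7
  d7 = d2*4 = 64
  d8 = d6*2 = -14
  d9 = d3/4 = 5/4
  d10 = d4 - d3*3 = 3
  d11 = d8 - d7 - d6 = -71
  d12 = d8 + d11*5 = -369
Walk from origin (0, 0):
  seg 1: down by d3 = 5 → (0, -5)
  seg 2: right by d2 = 16 → (16, -5)
  seg 3: down by d7 = 64 → (16, -69)
  seg 4: down by d8 = -14 → (16, -55)
  seg 5: right by d7 = 64 → (80, -55)

d5 = 24
d6 = -7
d7 = 64
d8 = -14
d9 = 5/4
d10 = 3
d11 = -71
d12 = -369
endpoint = (80, -55)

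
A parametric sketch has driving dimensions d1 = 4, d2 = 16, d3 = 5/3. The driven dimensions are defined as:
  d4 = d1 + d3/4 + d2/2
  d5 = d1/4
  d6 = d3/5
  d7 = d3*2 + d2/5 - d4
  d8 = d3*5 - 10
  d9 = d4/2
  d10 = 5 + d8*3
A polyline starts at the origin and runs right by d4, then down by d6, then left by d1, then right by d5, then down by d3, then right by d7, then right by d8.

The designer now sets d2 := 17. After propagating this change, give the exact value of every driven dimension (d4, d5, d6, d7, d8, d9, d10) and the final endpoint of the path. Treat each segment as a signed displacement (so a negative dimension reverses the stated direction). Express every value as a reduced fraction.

d4 = 155/12
d5 = 1
d6 = 1/3
d7 = -371/60
d8 = -5/3
d9 = 155/24
d10 = 0
endpoint = (31/15, -2)

Apply edit: d2 := 17
  d4 = d1 + d3/4 + d2/2 = 155/12
  d5 = d1/4 = 1
  d6 = d3/5 = 1/3
  d7 = d3*2 + d2/5 - d4 = -371/60
  d8 = d3*5 - 10 = -5/3
  d9 = d4/2 = 155/24
  d10 = 5 + d8*3 = 0
Walk from origin (0, 0):
  seg 1: right by d4 = 155/12 → (155/12, 0)
  seg 2: down by d6 = 1/3 → (155/12, -1/3)
  seg 3: left by d1 = 4 → (107/12, -1/3)
  seg 4: right by d5 = 1 → (119/12, -1/3)
  seg 5: down by d3 = 5/3 → (119/12, -2)
  seg 6: right by d7 = -371/60 → (56/15, -2)
  seg 7: right by d8 = -5/3 → (31/15, -2)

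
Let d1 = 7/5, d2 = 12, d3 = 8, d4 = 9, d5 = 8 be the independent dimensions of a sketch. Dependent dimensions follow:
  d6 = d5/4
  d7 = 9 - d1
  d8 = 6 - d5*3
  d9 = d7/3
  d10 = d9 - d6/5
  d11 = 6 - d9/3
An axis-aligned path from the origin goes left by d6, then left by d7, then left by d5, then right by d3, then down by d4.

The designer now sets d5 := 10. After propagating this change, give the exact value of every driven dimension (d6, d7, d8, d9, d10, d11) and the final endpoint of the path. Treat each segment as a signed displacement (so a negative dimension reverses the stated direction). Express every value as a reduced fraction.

Apply edit: d5 := 10
  d6 = d5/4 = 5/2
  d7 = 9 - d1 = 38/5
  d8 = 6 - d5*3 = -24
  d9 = d7/3 = 38/15
  d10 = d9 - d6/5 = 61/30
  d11 = 6 - d9/3 = 232/45
Walk from origin (0, 0):
  seg 1: left by d6 = 5/2 → (-5/2, 0)
  seg 2: left by d7 = 38/5 → (-101/10, 0)
  seg 3: left by d5 = 10 → (-201/10, 0)
  seg 4: right by d3 = 8 → (-121/10, 0)
  seg 5: down by d4 = 9 → (-121/10, -9)

d6 = 5/2
d7 = 38/5
d8 = -24
d9 = 38/15
d10 = 61/30
d11 = 232/45
endpoint = (-121/10, -9)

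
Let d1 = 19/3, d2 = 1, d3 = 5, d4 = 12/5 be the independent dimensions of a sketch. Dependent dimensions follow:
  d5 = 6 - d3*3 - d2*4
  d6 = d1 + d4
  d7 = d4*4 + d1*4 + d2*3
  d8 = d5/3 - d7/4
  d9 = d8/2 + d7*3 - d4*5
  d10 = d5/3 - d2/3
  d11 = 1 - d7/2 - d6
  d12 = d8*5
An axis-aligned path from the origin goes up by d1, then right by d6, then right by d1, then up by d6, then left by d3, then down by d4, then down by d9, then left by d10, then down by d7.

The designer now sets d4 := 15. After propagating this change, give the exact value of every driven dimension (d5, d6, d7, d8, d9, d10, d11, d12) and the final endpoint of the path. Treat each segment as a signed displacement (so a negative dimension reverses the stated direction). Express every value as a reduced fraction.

d5 = -13
d6 = 64/3
d7 = 265/3
d8 = -317/12
d9 = 4243/24
d10 = -14/3
d11 = -129/2
d12 = -1585/12
endpoint = (82/3, -6059/24)

Apply edit: d4 := 15
  d5 = 6 - d3*3 - d2*4 = -13
  d6 = d1 + d4 = 64/3
  d7 = d4*4 + d1*4 + d2*3 = 265/3
  d8 = d5/3 - d7/4 = -317/12
  d9 = d8/2 + d7*3 - d4*5 = 4243/24
  d10 = d5/3 - d2/3 = -14/3
  d11 = 1 - d7/2 - d6 = -129/2
  d12 = d8*5 = -1585/12
Walk from origin (0, 0):
  seg 1: up by d1 = 19/3 → (0, 19/3)
  seg 2: right by d6 = 64/3 → (64/3, 19/3)
  seg 3: right by d1 = 19/3 → (83/3, 19/3)
  seg 4: up by d6 = 64/3 → (83/3, 83/3)
  seg 5: left by d3 = 5 → (68/3, 83/3)
  seg 6: down by d4 = 15 → (68/3, 38/3)
  seg 7: down by d9 = 4243/24 → (68/3, -1313/8)
  seg 8: left by d10 = -14/3 → (82/3, -1313/8)
  seg 9: down by d7 = 265/3 → (82/3, -6059/24)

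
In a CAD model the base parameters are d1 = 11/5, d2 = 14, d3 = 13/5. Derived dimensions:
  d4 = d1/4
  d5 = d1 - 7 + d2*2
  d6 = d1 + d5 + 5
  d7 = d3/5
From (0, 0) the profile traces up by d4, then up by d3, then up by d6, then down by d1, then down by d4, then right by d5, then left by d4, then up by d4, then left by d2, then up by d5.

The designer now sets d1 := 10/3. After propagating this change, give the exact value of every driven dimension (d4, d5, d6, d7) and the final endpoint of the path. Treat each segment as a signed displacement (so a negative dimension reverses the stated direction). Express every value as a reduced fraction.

d4 = 5/6
d5 = 73/3
d6 = 98/3
d7 = 13/25
endpoint = (19/2, 571/10)

Apply edit: d1 := 10/3
  d4 = d1/4 = 5/6
  d5 = d1 - 7 + d2*2 = 73/3
  d6 = d1 + d5 + 5 = 98/3
  d7 = d3/5 = 13/25
Walk from origin (0, 0):
  seg 1: up by d4 = 5/6 → (0, 5/6)
  seg 2: up by d3 = 13/5 → (0, 103/30)
  seg 3: up by d6 = 98/3 → (0, 361/10)
  seg 4: down by d1 = 10/3 → (0, 983/30)
  seg 5: down by d4 = 5/6 → (0, 479/15)
  seg 6: right by d5 = 73/3 → (73/3, 479/15)
  seg 7: left by d4 = 5/6 → (47/2, 479/15)
  seg 8: up by d4 = 5/6 → (47/2, 983/30)
  seg 9: left by d2 = 14 → (19/2, 983/30)
  seg 10: up by d5 = 73/3 → (19/2, 571/10)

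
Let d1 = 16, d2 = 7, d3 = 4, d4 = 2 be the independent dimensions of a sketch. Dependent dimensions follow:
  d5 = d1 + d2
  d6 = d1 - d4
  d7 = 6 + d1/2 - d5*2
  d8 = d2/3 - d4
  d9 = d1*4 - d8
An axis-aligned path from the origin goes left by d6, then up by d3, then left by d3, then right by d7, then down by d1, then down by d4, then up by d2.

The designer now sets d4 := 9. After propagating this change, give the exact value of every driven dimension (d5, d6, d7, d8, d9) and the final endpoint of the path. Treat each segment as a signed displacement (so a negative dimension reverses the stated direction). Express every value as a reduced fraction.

Apply edit: d4 := 9
  d5 = d1 + d2 = 23
  d6 = d1 - d4 = 7
  d7 = 6 + d1/2 - d5*2 = -32
  d8 = d2/3 - d4 = -20/3
  d9 = d1*4 - d8 = 212/3
Walk from origin (0, 0):
  seg 1: left by d6 = 7 → (-7, 0)
  seg 2: up by d3 = 4 → (-7, 4)
  seg 3: left by d3 = 4 → (-11, 4)
  seg 4: right by d7 = -32 → (-43, 4)
  seg 5: down by d1 = 16 → (-43, -12)
  seg 6: down by d4 = 9 → (-43, -21)
  seg 7: up by d2 = 7 → (-43, -14)

d5 = 23
d6 = 7
d7 = -32
d8 = -20/3
d9 = 212/3
endpoint = (-43, -14)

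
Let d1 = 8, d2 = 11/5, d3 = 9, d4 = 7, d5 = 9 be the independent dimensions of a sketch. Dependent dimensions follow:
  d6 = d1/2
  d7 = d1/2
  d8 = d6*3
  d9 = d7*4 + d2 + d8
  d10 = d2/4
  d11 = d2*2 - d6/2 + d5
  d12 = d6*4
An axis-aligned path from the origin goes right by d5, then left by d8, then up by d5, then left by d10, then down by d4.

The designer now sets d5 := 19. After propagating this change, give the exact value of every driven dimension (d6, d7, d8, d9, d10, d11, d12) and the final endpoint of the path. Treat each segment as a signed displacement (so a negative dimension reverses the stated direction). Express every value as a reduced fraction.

Apply edit: d5 := 19
  d6 = d1/2 = 4
  d7 = d1/2 = 4
  d8 = d6*3 = 12
  d9 = d7*4 + d2 + d8 = 151/5
  d10 = d2/4 = 11/20
  d11 = d2*2 - d6/2 + d5 = 107/5
  d12 = d6*4 = 16
Walk from origin (0, 0):
  seg 1: right by d5 = 19 → (19, 0)
  seg 2: left by d8 = 12 → (7, 0)
  seg 3: up by d5 = 19 → (7, 19)
  seg 4: left by d10 = 11/20 → (129/20, 19)
  seg 5: down by d4 = 7 → (129/20, 12)

d6 = 4
d7 = 4
d8 = 12
d9 = 151/5
d10 = 11/20
d11 = 107/5
d12 = 16
endpoint = (129/20, 12)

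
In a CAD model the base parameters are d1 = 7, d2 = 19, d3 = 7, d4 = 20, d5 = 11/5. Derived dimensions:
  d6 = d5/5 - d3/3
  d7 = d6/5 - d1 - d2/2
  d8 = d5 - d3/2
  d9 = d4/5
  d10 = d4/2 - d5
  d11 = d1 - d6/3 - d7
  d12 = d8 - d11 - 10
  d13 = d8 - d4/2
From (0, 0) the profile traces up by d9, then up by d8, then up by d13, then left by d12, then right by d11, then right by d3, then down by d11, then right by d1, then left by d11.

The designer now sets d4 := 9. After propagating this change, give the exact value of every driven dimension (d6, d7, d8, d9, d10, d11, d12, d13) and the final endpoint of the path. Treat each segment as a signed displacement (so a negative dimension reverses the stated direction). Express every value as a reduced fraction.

d6 = -142/75
d7 = -12659/750
d8 = -13/10
d9 = 9/5
d10 = 23/10
d11 = 55147/2250
d12 = -40286/1125
d13 = -29/5
endpoint = (56036/1125, -33536/1125)

Apply edit: d4 := 9
  d6 = d5/5 - d3/3 = -142/75
  d7 = d6/5 - d1 - d2/2 = -12659/750
  d8 = d5 - d3/2 = -13/10
  d9 = d4/5 = 9/5
  d10 = d4/2 - d5 = 23/10
  d11 = d1 - d6/3 - d7 = 55147/2250
  d12 = d8 - d11 - 10 = -40286/1125
  d13 = d8 - d4/2 = -29/5
Walk from origin (0, 0):
  seg 1: up by d9 = 9/5 → (0, 9/5)
  seg 2: up by d8 = -13/10 → (0, 1/2)
  seg 3: up by d13 = -29/5 → (0, -53/10)
  seg 4: left by d12 = -40286/1125 → (40286/1125, -53/10)
  seg 5: right by d11 = 55147/2250 → (135719/2250, -53/10)
  seg 6: right by d3 = 7 → (151469/2250, -53/10)
  seg 7: down by d11 = 55147/2250 → (151469/2250, -33536/1125)
  seg 8: right by d1 = 7 → (167219/2250, -33536/1125)
  seg 9: left by d11 = 55147/2250 → (56036/1125, -33536/1125)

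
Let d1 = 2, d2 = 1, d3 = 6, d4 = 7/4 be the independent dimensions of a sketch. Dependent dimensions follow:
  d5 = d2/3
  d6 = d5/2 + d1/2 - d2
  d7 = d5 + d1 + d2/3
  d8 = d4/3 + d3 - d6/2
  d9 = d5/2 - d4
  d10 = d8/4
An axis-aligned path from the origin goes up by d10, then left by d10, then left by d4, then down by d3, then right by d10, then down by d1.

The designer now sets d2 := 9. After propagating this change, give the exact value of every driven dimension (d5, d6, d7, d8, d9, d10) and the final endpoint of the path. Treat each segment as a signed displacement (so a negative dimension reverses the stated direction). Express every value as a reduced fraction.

Apply edit: d2 := 9
  d5 = d2/3 = 3
  d6 = d5/2 + d1/2 - d2 = -13/2
  d7 = d5 + d1 + d2/3 = 8
  d8 = d4/3 + d3 - d6/2 = 59/6
  d9 = d5/2 - d4 = -1/4
  d10 = d8/4 = 59/24
Walk from origin (0, 0):
  seg 1: up by d10 = 59/24 → (0, 59/24)
  seg 2: left by d10 = 59/24 → (-59/24, 59/24)
  seg 3: left by d4 = 7/4 → (-101/24, 59/24)
  seg 4: down by d3 = 6 → (-101/24, -85/24)
  seg 5: right by d10 = 59/24 → (-7/4, -85/24)
  seg 6: down by d1 = 2 → (-7/4, -133/24)

d5 = 3
d6 = -13/2
d7 = 8
d8 = 59/6
d9 = -1/4
d10 = 59/24
endpoint = (-7/4, -133/24)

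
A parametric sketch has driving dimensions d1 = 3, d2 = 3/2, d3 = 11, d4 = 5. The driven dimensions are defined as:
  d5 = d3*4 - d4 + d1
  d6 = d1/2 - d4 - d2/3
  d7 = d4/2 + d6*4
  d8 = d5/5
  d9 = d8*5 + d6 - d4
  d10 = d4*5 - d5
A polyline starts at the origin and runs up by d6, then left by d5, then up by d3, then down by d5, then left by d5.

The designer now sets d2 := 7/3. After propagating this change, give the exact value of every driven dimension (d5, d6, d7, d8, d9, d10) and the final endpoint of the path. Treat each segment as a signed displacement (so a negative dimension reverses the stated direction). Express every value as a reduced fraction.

Apply edit: d2 := 7/3
  d5 = d3*4 - d4 + d1 = 42
  d6 = d1/2 - d4 - d2/3 = -77/18
  d7 = d4/2 + d6*4 = -263/18
  d8 = d5/5 = 42/5
  d9 = d8*5 + d6 - d4 = 589/18
  d10 = d4*5 - d5 = -17
Walk from origin (0, 0):
  seg 1: up by d6 = -77/18 → (0, -77/18)
  seg 2: left by d5 = 42 → (-42, -77/18)
  seg 3: up by d3 = 11 → (-42, 121/18)
  seg 4: down by d5 = 42 → (-42, -635/18)
  seg 5: left by d5 = 42 → (-84, -635/18)

d5 = 42
d6 = -77/18
d7 = -263/18
d8 = 42/5
d9 = 589/18
d10 = -17
endpoint = (-84, -635/18)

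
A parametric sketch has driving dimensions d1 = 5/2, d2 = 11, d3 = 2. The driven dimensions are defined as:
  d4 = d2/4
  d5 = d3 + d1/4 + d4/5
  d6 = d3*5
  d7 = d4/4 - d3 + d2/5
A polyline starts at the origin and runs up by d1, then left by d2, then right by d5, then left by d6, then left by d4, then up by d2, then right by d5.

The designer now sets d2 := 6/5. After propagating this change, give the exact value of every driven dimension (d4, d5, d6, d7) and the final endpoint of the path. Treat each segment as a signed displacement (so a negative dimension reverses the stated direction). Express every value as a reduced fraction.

Apply edit: d2 := 6/5
  d4 = d2/4 = 3/10
  d5 = d3 + d1/4 + d4/5 = 537/200
  d6 = d3*5 = 10
  d7 = d4/4 - d3 + d2/5 = -337/200
Walk from origin (0, 0):
  seg 1: up by d1 = 5/2 → (0, 5/2)
  seg 2: left by d2 = 6/5 → (-6/5, 5/2)
  seg 3: right by d5 = 537/200 → (297/200, 5/2)
  seg 4: left by d6 = 10 → (-1703/200, 5/2)
  seg 5: left by d4 = 3/10 → (-1763/200, 5/2)
  seg 6: up by d2 = 6/5 → (-1763/200, 37/10)
  seg 7: right by d5 = 537/200 → (-613/100, 37/10)

d4 = 3/10
d5 = 537/200
d6 = 10
d7 = -337/200
endpoint = (-613/100, 37/10)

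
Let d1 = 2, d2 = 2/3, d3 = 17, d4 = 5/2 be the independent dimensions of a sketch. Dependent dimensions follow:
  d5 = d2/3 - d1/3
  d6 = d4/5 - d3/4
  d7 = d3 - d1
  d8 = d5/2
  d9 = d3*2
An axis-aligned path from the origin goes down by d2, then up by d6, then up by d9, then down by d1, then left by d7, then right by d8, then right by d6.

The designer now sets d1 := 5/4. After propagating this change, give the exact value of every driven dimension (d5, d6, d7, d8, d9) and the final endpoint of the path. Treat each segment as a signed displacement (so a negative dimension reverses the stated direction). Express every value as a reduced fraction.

d5 = -7/36
d6 = -15/4
d7 = 63/4
d8 = -7/72
d9 = 34
endpoint = (-1411/72, 85/3)

Apply edit: d1 := 5/4
  d5 = d2/3 - d1/3 = -7/36
  d6 = d4/5 - d3/4 = -15/4
  d7 = d3 - d1 = 63/4
  d8 = d5/2 = -7/72
  d9 = d3*2 = 34
Walk from origin (0, 0):
  seg 1: down by d2 = 2/3 → (0, -2/3)
  seg 2: up by d6 = -15/4 → (0, -53/12)
  seg 3: up by d9 = 34 → (0, 355/12)
  seg 4: down by d1 = 5/4 → (0, 85/3)
  seg 5: left by d7 = 63/4 → (-63/4, 85/3)
  seg 6: right by d8 = -7/72 → (-1141/72, 85/3)
  seg 7: right by d6 = -15/4 → (-1411/72, 85/3)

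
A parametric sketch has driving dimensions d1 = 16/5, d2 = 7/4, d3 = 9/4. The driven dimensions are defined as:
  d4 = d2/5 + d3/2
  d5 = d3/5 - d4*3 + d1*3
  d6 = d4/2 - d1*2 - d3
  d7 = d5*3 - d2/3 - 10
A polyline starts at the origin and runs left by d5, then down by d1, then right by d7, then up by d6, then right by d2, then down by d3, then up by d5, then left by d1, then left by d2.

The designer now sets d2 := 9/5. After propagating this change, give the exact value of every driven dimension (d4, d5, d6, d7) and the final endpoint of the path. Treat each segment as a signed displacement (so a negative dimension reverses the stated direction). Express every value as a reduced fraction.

d4 = 297/200
d5 = 1119/200
d6 = -3163/400
d7 = 1237/200
endpoint = (-261/100, -621/80)

Apply edit: d2 := 9/5
  d4 = d2/5 + d3/2 = 297/200
  d5 = d3/5 - d4*3 + d1*3 = 1119/200
  d6 = d4/2 - d1*2 - d3 = -3163/400
  d7 = d5*3 - d2/3 - 10 = 1237/200
Walk from origin (0, 0):
  seg 1: left by d5 = 1119/200 → (-1119/200, 0)
  seg 2: down by d1 = 16/5 → (-1119/200, -16/5)
  seg 3: right by d7 = 1237/200 → (59/100, -16/5)
  seg 4: up by d6 = -3163/400 → (59/100, -4443/400)
  seg 5: right by d2 = 9/5 → (239/100, -4443/400)
  seg 6: down by d3 = 9/4 → (239/100, -5343/400)
  seg 7: up by d5 = 1119/200 → (239/100, -621/80)
  seg 8: left by d1 = 16/5 → (-81/100, -621/80)
  seg 9: left by d2 = 9/5 → (-261/100, -621/80)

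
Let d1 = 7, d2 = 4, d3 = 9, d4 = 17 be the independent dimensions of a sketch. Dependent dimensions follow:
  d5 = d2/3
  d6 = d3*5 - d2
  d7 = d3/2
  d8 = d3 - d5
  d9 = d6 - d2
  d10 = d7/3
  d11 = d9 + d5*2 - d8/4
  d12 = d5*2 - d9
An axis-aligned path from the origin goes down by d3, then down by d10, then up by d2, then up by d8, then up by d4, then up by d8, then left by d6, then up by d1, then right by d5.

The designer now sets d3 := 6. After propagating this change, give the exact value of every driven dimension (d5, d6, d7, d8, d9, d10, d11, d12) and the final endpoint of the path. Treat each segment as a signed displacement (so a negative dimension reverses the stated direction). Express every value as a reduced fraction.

Apply edit: d3 := 6
  d5 = d2/3 = 4/3
  d6 = d3*5 - d2 = 26
  d7 = d3/2 = 3
  d8 = d3 - d5 = 14/3
  d9 = d6 - d2 = 22
  d10 = d7/3 = 1
  d11 = d9 + d5*2 - d8/4 = 47/2
  d12 = d5*2 - d9 = -58/3
Walk from origin (0, 0):
  seg 1: down by d3 = 6 → (0, -6)
  seg 2: down by d10 = 1 → (0, -7)
  seg 3: up by d2 = 4 → (0, -3)
  seg 4: up by d8 = 14/3 → (0, 5/3)
  seg 5: up by d4 = 17 → (0, 56/3)
  seg 6: up by d8 = 14/3 → (0, 70/3)
  seg 7: left by d6 = 26 → (-26, 70/3)
  seg 8: up by d1 = 7 → (-26, 91/3)
  seg 9: right by d5 = 4/3 → (-74/3, 91/3)

d5 = 4/3
d6 = 26
d7 = 3
d8 = 14/3
d9 = 22
d10 = 1
d11 = 47/2
d12 = -58/3
endpoint = (-74/3, 91/3)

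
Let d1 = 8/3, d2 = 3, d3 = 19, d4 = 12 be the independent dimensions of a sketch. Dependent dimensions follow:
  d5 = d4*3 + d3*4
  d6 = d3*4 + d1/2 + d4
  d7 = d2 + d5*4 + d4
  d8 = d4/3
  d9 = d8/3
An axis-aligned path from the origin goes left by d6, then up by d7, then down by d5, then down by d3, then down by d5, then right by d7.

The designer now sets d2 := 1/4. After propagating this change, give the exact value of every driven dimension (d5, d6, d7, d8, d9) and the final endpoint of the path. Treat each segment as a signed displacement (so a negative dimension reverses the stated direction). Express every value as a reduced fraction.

d5 = 112
d6 = 268/3
d7 = 1841/4
d8 = 4
d9 = 4/3
endpoint = (4451/12, 869/4)

Apply edit: d2 := 1/4
  d5 = d4*3 + d3*4 = 112
  d6 = d3*4 + d1/2 + d4 = 268/3
  d7 = d2 + d5*4 + d4 = 1841/4
  d8 = d4/3 = 4
  d9 = d8/3 = 4/3
Walk from origin (0, 0):
  seg 1: left by d6 = 268/3 → (-268/3, 0)
  seg 2: up by d7 = 1841/4 → (-268/3, 1841/4)
  seg 3: down by d5 = 112 → (-268/3, 1393/4)
  seg 4: down by d3 = 19 → (-268/3, 1317/4)
  seg 5: down by d5 = 112 → (-268/3, 869/4)
  seg 6: right by d7 = 1841/4 → (4451/12, 869/4)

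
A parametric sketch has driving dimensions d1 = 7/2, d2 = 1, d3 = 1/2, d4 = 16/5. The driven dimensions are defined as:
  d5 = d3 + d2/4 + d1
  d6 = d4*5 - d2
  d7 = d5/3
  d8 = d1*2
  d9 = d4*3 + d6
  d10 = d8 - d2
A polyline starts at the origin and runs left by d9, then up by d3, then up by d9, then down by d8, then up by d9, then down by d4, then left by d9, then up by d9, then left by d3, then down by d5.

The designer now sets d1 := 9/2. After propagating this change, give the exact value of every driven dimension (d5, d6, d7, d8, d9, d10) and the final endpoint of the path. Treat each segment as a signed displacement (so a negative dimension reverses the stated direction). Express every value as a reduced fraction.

d5 = 21/4
d6 = 15
d7 = 7/4
d8 = 9
d9 = 123/5
d10 = 8
endpoint = (-497/10, 1137/20)

Apply edit: d1 := 9/2
  d5 = d3 + d2/4 + d1 = 21/4
  d6 = d4*5 - d2 = 15
  d7 = d5/3 = 7/4
  d8 = d1*2 = 9
  d9 = d4*3 + d6 = 123/5
  d10 = d8 - d2 = 8
Walk from origin (0, 0):
  seg 1: left by d9 = 123/5 → (-123/5, 0)
  seg 2: up by d3 = 1/2 → (-123/5, 1/2)
  seg 3: up by d9 = 123/5 → (-123/5, 251/10)
  seg 4: down by d8 = 9 → (-123/5, 161/10)
  seg 5: up by d9 = 123/5 → (-123/5, 407/10)
  seg 6: down by d4 = 16/5 → (-123/5, 75/2)
  seg 7: left by d9 = 123/5 → (-246/5, 75/2)
  seg 8: up by d9 = 123/5 → (-246/5, 621/10)
  seg 9: left by d3 = 1/2 → (-497/10, 621/10)
  seg 10: down by d5 = 21/4 → (-497/10, 1137/20)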